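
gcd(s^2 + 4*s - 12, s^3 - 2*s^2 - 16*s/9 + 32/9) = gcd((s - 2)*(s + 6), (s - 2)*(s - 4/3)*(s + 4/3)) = s - 2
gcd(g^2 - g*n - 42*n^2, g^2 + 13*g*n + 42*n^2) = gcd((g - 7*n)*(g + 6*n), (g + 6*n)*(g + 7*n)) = g + 6*n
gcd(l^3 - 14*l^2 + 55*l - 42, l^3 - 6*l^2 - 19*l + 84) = l - 7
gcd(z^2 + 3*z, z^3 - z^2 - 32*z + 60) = 1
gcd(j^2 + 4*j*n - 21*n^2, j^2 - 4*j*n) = 1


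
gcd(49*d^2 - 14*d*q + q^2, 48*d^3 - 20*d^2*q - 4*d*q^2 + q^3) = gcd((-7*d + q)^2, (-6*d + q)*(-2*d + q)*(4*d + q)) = 1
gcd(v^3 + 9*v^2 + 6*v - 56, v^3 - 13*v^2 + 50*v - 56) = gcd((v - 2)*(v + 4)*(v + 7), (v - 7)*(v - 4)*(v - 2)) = v - 2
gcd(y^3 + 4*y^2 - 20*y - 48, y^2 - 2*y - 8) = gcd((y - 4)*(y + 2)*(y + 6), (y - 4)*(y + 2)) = y^2 - 2*y - 8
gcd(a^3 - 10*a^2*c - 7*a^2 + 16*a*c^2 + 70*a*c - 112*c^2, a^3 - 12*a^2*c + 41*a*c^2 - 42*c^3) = a - 2*c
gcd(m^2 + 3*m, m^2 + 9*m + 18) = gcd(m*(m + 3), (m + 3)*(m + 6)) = m + 3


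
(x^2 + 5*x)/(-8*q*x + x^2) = (x + 5)/(-8*q + x)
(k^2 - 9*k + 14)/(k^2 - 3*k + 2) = (k - 7)/(k - 1)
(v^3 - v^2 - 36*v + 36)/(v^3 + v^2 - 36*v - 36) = (v - 1)/(v + 1)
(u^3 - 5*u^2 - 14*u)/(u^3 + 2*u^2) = (u - 7)/u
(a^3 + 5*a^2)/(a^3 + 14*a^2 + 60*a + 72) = a^2*(a + 5)/(a^3 + 14*a^2 + 60*a + 72)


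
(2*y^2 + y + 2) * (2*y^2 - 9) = 4*y^4 + 2*y^3 - 14*y^2 - 9*y - 18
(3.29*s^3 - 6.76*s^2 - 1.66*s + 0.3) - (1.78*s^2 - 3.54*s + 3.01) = 3.29*s^3 - 8.54*s^2 + 1.88*s - 2.71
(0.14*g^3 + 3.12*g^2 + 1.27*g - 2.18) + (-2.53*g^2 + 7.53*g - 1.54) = 0.14*g^3 + 0.59*g^2 + 8.8*g - 3.72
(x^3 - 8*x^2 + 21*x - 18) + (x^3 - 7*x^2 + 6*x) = 2*x^3 - 15*x^2 + 27*x - 18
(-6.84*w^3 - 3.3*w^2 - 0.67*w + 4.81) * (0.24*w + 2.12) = -1.6416*w^4 - 15.2928*w^3 - 7.1568*w^2 - 0.266*w + 10.1972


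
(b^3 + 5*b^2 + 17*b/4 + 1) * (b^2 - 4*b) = b^5 + b^4 - 63*b^3/4 - 16*b^2 - 4*b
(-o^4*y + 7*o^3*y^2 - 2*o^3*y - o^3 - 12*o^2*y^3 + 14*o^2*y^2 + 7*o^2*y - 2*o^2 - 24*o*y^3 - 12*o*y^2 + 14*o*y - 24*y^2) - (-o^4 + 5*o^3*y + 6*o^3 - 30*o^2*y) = -o^4*y + o^4 + 7*o^3*y^2 - 7*o^3*y - 7*o^3 - 12*o^2*y^3 + 14*o^2*y^2 + 37*o^2*y - 2*o^2 - 24*o*y^3 - 12*o*y^2 + 14*o*y - 24*y^2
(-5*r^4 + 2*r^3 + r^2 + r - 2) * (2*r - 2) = -10*r^5 + 14*r^4 - 2*r^3 - 6*r + 4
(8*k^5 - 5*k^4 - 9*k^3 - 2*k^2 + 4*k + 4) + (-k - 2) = 8*k^5 - 5*k^4 - 9*k^3 - 2*k^2 + 3*k + 2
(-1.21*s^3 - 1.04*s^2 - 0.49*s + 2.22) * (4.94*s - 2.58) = -5.9774*s^4 - 2.0158*s^3 + 0.2626*s^2 + 12.231*s - 5.7276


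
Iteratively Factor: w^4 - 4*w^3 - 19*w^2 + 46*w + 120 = (w - 5)*(w^3 + w^2 - 14*w - 24) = (w - 5)*(w + 3)*(w^2 - 2*w - 8) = (w - 5)*(w - 4)*(w + 3)*(w + 2)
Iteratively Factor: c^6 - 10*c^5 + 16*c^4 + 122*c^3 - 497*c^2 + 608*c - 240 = (c - 1)*(c^5 - 9*c^4 + 7*c^3 + 129*c^2 - 368*c + 240) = (c - 1)^2*(c^4 - 8*c^3 - c^2 + 128*c - 240) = (c - 4)*(c - 1)^2*(c^3 - 4*c^2 - 17*c + 60) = (c - 5)*(c - 4)*(c - 1)^2*(c^2 + c - 12) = (c - 5)*(c - 4)*(c - 1)^2*(c + 4)*(c - 3)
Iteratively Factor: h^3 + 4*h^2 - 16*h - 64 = (h + 4)*(h^2 - 16) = (h - 4)*(h + 4)*(h + 4)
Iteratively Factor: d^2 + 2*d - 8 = (d - 2)*(d + 4)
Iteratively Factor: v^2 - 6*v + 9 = (v - 3)*(v - 3)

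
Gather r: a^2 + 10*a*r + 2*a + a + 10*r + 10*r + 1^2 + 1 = a^2 + 3*a + r*(10*a + 20) + 2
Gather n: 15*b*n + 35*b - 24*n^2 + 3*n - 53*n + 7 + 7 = 35*b - 24*n^2 + n*(15*b - 50) + 14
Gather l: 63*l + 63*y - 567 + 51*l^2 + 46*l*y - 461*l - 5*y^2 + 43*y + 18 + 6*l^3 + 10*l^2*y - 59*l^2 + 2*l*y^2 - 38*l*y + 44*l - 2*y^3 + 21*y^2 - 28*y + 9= 6*l^3 + l^2*(10*y - 8) + l*(2*y^2 + 8*y - 354) - 2*y^3 + 16*y^2 + 78*y - 540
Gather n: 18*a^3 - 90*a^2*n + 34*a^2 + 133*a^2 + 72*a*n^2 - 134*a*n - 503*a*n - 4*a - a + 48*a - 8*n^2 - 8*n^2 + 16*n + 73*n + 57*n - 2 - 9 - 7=18*a^3 + 167*a^2 + 43*a + n^2*(72*a - 16) + n*(-90*a^2 - 637*a + 146) - 18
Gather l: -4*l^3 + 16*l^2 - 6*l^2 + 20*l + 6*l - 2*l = -4*l^3 + 10*l^2 + 24*l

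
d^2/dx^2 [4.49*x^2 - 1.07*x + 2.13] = 8.98000000000000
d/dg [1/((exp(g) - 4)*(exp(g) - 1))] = (5 - 2*exp(g))*exp(g)/(exp(4*g) - 10*exp(3*g) + 33*exp(2*g) - 40*exp(g) + 16)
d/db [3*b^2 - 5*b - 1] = 6*b - 5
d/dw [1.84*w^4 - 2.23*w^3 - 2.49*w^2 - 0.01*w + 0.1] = 7.36*w^3 - 6.69*w^2 - 4.98*w - 0.01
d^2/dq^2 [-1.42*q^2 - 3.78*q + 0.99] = -2.84000000000000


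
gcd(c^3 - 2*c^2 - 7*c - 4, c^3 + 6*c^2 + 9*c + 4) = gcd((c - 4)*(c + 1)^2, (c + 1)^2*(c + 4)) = c^2 + 2*c + 1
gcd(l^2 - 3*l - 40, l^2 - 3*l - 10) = 1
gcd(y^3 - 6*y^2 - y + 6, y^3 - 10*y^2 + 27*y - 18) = y^2 - 7*y + 6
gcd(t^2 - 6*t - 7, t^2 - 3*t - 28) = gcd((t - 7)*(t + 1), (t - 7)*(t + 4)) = t - 7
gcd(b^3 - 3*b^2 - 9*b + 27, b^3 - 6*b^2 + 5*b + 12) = b - 3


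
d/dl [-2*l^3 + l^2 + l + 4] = -6*l^2 + 2*l + 1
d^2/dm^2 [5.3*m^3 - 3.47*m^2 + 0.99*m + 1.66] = 31.8*m - 6.94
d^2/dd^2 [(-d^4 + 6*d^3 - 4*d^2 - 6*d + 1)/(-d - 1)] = 2*(3*d^4 + 2*d^3 - 12*d^2 - 18*d - 3)/(d^3 + 3*d^2 + 3*d + 1)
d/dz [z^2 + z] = 2*z + 1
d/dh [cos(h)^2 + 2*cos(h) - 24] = -2*(cos(h) + 1)*sin(h)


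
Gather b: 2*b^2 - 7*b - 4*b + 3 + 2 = 2*b^2 - 11*b + 5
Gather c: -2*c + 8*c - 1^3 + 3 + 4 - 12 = 6*c - 6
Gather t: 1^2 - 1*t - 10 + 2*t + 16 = t + 7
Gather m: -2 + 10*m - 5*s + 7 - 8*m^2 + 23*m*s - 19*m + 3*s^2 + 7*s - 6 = -8*m^2 + m*(23*s - 9) + 3*s^2 + 2*s - 1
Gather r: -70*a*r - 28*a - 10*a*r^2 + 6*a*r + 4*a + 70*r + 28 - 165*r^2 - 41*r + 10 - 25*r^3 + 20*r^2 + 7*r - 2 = -24*a - 25*r^3 + r^2*(-10*a - 145) + r*(36 - 64*a) + 36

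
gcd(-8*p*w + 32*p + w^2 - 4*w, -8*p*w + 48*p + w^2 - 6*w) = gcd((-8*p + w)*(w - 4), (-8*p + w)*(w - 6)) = 8*p - w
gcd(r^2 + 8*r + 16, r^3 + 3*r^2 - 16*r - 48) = r + 4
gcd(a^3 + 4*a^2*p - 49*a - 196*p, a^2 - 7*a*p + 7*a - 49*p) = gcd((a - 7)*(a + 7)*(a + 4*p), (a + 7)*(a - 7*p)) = a + 7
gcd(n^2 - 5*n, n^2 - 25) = n - 5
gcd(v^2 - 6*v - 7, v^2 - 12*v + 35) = v - 7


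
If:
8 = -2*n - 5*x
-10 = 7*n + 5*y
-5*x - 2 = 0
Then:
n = -3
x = -2/5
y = 11/5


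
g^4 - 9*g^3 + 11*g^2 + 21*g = g*(g - 7)*(g - 3)*(g + 1)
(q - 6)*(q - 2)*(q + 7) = q^3 - q^2 - 44*q + 84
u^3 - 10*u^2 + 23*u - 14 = (u - 7)*(u - 2)*(u - 1)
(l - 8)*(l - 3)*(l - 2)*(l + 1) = l^4 - 12*l^3 + 33*l^2 - 2*l - 48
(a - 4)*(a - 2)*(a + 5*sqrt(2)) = a^3 - 6*a^2 + 5*sqrt(2)*a^2 - 30*sqrt(2)*a + 8*a + 40*sqrt(2)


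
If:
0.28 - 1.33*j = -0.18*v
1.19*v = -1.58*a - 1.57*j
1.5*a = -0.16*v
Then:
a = 0.03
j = 0.17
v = -0.27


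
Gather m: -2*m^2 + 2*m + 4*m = -2*m^2 + 6*m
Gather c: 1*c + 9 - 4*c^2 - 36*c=-4*c^2 - 35*c + 9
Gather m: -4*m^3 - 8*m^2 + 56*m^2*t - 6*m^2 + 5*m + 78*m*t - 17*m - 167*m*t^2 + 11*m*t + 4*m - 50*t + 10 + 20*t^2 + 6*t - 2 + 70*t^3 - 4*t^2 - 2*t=-4*m^3 + m^2*(56*t - 14) + m*(-167*t^2 + 89*t - 8) + 70*t^3 + 16*t^2 - 46*t + 8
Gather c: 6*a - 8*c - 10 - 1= 6*a - 8*c - 11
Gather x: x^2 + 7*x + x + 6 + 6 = x^2 + 8*x + 12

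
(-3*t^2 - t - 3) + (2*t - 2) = -3*t^2 + t - 5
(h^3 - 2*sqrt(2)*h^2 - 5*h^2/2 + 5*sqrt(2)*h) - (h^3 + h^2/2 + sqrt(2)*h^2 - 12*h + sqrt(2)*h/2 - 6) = -3*sqrt(2)*h^2 - 3*h^2 + 9*sqrt(2)*h/2 + 12*h + 6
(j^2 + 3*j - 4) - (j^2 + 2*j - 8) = j + 4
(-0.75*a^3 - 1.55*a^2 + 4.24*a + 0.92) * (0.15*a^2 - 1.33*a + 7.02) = -0.1125*a^5 + 0.765*a^4 - 2.5675*a^3 - 16.3822*a^2 + 28.5412*a + 6.4584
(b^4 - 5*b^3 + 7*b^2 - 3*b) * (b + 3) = b^5 - 2*b^4 - 8*b^3 + 18*b^2 - 9*b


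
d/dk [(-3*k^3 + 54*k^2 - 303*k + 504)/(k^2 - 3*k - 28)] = 3*(-k^2 - 8*k + 68)/(k^2 + 8*k + 16)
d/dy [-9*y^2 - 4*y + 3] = -18*y - 4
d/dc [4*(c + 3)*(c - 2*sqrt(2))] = 8*c - 8*sqrt(2) + 12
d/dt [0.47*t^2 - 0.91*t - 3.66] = 0.94*t - 0.91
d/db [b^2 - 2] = 2*b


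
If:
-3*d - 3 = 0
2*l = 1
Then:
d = -1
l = 1/2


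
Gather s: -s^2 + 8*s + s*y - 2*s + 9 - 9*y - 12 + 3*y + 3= -s^2 + s*(y + 6) - 6*y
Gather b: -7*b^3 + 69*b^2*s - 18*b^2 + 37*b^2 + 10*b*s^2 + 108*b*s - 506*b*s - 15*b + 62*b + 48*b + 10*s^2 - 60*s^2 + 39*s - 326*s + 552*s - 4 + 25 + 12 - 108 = -7*b^3 + b^2*(69*s + 19) + b*(10*s^2 - 398*s + 95) - 50*s^2 + 265*s - 75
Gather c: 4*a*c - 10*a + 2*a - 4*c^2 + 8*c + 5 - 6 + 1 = -8*a - 4*c^2 + c*(4*a + 8)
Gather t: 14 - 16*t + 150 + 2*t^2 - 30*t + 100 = 2*t^2 - 46*t + 264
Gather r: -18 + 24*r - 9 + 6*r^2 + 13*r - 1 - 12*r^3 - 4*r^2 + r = -12*r^3 + 2*r^2 + 38*r - 28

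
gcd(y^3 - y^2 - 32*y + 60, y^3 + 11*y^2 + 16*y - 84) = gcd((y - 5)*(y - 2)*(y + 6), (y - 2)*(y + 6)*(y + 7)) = y^2 + 4*y - 12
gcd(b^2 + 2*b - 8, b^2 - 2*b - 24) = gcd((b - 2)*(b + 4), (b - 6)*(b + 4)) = b + 4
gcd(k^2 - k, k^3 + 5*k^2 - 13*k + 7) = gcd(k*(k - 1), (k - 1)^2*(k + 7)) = k - 1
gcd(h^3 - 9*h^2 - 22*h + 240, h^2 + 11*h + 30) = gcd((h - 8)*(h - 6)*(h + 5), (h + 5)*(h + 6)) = h + 5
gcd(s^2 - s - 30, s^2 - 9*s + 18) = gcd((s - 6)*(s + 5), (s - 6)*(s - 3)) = s - 6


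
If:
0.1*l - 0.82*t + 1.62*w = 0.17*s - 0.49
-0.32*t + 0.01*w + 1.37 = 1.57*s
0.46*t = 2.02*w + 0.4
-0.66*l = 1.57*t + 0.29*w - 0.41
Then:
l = 0.37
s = 0.84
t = 0.14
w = -0.17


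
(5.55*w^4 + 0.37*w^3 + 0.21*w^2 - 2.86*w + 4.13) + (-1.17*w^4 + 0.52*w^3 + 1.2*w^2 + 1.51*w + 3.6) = 4.38*w^4 + 0.89*w^3 + 1.41*w^2 - 1.35*w + 7.73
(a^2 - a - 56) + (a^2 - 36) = 2*a^2 - a - 92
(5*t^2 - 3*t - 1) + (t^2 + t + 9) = 6*t^2 - 2*t + 8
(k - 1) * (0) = 0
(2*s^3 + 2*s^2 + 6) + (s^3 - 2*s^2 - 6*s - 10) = 3*s^3 - 6*s - 4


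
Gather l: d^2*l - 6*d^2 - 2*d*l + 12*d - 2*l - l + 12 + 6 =-6*d^2 + 12*d + l*(d^2 - 2*d - 3) + 18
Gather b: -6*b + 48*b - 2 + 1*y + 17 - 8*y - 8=42*b - 7*y + 7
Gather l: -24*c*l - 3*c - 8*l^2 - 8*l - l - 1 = -3*c - 8*l^2 + l*(-24*c - 9) - 1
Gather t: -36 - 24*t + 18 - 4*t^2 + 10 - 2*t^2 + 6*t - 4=-6*t^2 - 18*t - 12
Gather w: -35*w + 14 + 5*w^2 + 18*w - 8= 5*w^2 - 17*w + 6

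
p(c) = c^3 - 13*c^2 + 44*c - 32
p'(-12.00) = 788.00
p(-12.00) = -4160.00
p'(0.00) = 44.00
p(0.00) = -32.00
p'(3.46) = -10.05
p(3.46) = 6.03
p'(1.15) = 18.07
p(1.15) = 2.93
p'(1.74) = 7.84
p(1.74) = 10.47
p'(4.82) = -11.62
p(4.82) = -9.96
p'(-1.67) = 95.79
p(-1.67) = -146.39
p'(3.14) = -8.06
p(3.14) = 8.94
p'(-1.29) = 82.53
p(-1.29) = -112.54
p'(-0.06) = 45.57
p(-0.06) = -34.69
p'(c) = 3*c^2 - 26*c + 44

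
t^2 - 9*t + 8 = (t - 8)*(t - 1)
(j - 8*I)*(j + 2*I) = j^2 - 6*I*j + 16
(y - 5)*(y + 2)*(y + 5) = y^3 + 2*y^2 - 25*y - 50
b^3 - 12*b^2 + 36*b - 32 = (b - 8)*(b - 2)^2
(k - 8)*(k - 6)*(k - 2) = k^3 - 16*k^2 + 76*k - 96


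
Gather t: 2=2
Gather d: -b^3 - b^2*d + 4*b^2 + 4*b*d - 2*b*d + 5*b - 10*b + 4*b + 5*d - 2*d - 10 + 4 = -b^3 + 4*b^2 - b + d*(-b^2 + 2*b + 3) - 6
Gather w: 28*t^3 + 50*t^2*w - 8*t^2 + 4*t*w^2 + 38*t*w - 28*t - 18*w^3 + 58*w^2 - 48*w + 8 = 28*t^3 - 8*t^2 - 28*t - 18*w^3 + w^2*(4*t + 58) + w*(50*t^2 + 38*t - 48) + 8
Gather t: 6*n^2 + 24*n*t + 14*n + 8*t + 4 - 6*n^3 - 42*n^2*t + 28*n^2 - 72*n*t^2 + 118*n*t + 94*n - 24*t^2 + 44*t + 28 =-6*n^3 + 34*n^2 + 108*n + t^2*(-72*n - 24) + t*(-42*n^2 + 142*n + 52) + 32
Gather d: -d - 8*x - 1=-d - 8*x - 1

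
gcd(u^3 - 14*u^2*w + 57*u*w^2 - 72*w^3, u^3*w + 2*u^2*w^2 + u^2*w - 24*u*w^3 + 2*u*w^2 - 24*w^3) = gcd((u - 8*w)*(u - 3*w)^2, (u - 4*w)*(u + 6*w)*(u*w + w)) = 1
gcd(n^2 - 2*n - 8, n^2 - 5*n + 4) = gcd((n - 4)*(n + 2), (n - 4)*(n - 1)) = n - 4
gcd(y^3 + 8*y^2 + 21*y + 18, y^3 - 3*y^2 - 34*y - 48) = y^2 + 5*y + 6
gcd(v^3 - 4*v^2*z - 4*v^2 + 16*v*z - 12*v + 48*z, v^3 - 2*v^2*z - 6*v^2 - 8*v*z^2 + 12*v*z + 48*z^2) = -v^2 + 4*v*z + 6*v - 24*z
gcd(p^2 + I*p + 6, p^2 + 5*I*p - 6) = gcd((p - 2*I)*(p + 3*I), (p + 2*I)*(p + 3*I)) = p + 3*I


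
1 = 1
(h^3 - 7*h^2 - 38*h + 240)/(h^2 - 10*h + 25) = (h^2 - 2*h - 48)/(h - 5)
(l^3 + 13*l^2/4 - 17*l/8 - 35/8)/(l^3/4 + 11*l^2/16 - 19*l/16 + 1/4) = 2*(8*l^3 + 26*l^2 - 17*l - 35)/(4*l^3 + 11*l^2 - 19*l + 4)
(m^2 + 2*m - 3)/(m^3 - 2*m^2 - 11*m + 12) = 1/(m - 4)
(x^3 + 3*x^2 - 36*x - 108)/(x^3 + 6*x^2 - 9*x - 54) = (x - 6)/(x - 3)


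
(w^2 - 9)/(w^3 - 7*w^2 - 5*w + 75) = (w - 3)/(w^2 - 10*w + 25)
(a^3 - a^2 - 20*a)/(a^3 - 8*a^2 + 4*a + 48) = a*(a^2 - a - 20)/(a^3 - 8*a^2 + 4*a + 48)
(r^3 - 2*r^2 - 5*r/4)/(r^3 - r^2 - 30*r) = (-r^2 + 2*r + 5/4)/(-r^2 + r + 30)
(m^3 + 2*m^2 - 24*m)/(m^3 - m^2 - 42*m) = (m - 4)/(m - 7)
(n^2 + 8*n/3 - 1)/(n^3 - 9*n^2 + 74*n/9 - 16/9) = 3*(n + 3)/(3*n^2 - 26*n + 16)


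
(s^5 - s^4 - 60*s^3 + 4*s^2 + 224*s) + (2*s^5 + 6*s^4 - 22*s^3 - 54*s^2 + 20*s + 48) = 3*s^5 + 5*s^4 - 82*s^3 - 50*s^2 + 244*s + 48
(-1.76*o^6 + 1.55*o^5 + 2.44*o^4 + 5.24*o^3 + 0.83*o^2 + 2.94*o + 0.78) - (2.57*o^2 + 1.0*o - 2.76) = -1.76*o^6 + 1.55*o^5 + 2.44*o^4 + 5.24*o^3 - 1.74*o^2 + 1.94*o + 3.54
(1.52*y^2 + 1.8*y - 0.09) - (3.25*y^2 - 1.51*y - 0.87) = -1.73*y^2 + 3.31*y + 0.78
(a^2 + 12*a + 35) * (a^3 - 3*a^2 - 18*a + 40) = a^5 + 9*a^4 - 19*a^3 - 281*a^2 - 150*a + 1400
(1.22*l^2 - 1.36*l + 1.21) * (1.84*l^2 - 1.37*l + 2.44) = 2.2448*l^4 - 4.1738*l^3 + 7.0664*l^2 - 4.9761*l + 2.9524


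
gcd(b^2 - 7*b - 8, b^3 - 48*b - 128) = b - 8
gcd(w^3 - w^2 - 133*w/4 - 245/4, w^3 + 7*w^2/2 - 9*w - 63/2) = w + 7/2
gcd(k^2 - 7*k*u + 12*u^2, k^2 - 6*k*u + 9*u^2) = -k + 3*u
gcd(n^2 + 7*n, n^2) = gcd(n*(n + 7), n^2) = n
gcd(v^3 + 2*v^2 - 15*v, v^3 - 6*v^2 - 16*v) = v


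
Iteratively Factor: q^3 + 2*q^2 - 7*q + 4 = (q + 4)*(q^2 - 2*q + 1) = (q - 1)*(q + 4)*(q - 1)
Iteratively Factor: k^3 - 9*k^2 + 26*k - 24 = (k - 2)*(k^2 - 7*k + 12) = (k - 4)*(k - 2)*(k - 3)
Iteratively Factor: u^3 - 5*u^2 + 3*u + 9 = (u - 3)*(u^2 - 2*u - 3) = (u - 3)^2*(u + 1)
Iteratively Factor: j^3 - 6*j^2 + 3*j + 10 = (j + 1)*(j^2 - 7*j + 10) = (j - 5)*(j + 1)*(j - 2)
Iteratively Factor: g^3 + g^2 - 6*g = (g - 2)*(g^2 + 3*g) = (g - 2)*(g + 3)*(g)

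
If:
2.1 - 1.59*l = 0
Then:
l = 1.32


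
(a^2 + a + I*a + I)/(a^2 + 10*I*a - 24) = (a^2 + a + I*a + I)/(a^2 + 10*I*a - 24)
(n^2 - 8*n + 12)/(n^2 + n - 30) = (n^2 - 8*n + 12)/(n^2 + n - 30)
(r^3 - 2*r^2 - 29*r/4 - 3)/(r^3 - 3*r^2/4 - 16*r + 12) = (4*r^2 + 8*r + 3)/(4*r^2 + 13*r - 12)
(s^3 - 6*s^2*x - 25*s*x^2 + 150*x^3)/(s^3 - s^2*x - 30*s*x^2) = (s - 5*x)/s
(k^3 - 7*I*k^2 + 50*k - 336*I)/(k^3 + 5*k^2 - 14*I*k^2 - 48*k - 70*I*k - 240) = (k + 7*I)/(k + 5)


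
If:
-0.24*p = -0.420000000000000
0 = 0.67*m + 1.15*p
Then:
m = -3.00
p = 1.75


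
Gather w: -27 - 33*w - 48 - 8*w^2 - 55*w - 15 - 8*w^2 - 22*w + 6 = -16*w^2 - 110*w - 84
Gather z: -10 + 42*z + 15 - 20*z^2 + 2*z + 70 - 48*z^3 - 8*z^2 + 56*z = -48*z^3 - 28*z^2 + 100*z + 75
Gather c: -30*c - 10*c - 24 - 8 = -40*c - 32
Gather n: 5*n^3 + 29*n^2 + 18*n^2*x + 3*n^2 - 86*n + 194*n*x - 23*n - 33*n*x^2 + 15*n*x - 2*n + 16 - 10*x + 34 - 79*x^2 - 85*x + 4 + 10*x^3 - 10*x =5*n^3 + n^2*(18*x + 32) + n*(-33*x^2 + 209*x - 111) + 10*x^3 - 79*x^2 - 105*x + 54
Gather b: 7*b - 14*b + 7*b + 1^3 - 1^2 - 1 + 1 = 0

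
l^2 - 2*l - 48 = (l - 8)*(l + 6)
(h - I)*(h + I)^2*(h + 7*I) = h^4 + 8*I*h^3 - 6*h^2 + 8*I*h - 7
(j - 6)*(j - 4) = j^2 - 10*j + 24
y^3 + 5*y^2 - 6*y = y*(y - 1)*(y + 6)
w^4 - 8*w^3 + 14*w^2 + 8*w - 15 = (w - 5)*(w - 3)*(w - 1)*(w + 1)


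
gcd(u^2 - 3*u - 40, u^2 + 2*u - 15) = u + 5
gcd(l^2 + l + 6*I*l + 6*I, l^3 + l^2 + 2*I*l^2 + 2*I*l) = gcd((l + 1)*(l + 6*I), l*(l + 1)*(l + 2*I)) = l + 1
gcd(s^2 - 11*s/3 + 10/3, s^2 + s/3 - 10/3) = s - 5/3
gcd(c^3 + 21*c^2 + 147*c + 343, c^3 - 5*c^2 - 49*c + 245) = c + 7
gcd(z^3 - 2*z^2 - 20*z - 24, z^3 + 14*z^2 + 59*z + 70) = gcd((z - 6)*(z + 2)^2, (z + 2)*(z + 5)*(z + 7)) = z + 2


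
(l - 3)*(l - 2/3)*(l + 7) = l^3 + 10*l^2/3 - 71*l/3 + 14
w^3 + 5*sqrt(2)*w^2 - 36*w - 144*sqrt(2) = (w - 4*sqrt(2))*(w + 3*sqrt(2))*(w + 6*sqrt(2))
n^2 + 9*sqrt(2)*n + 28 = (n + 2*sqrt(2))*(n + 7*sqrt(2))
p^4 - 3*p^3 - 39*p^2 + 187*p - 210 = (p - 5)*(p - 3)*(p - 2)*(p + 7)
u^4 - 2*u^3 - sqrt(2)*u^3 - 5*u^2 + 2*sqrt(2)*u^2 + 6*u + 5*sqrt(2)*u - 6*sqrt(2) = (u - 3)*(u - 1)*(u + 2)*(u - sqrt(2))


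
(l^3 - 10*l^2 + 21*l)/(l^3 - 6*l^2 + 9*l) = (l - 7)/(l - 3)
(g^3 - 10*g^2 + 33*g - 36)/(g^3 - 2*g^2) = (g^3 - 10*g^2 + 33*g - 36)/(g^2*(g - 2))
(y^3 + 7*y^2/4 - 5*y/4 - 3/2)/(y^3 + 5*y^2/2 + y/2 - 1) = (4*y^2 - y - 3)/(2*(2*y^2 + y - 1))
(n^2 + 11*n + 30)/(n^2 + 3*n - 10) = (n + 6)/(n - 2)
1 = 1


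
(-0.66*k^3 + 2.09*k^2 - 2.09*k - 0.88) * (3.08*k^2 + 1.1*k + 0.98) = -2.0328*k^5 + 5.7112*k^4 - 4.785*k^3 - 2.9612*k^2 - 3.0162*k - 0.8624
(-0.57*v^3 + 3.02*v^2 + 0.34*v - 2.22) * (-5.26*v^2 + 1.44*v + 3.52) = 2.9982*v^5 - 16.706*v^4 + 0.554*v^3 + 22.7972*v^2 - 2.0*v - 7.8144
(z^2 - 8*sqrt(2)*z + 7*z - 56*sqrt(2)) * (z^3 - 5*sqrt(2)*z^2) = z^5 - 13*sqrt(2)*z^4 + 7*z^4 - 91*sqrt(2)*z^3 + 80*z^3 + 560*z^2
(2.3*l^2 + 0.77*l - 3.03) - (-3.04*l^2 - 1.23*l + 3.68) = 5.34*l^2 + 2.0*l - 6.71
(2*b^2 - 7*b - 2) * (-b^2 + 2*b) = -2*b^4 + 11*b^3 - 12*b^2 - 4*b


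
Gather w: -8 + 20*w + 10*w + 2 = 30*w - 6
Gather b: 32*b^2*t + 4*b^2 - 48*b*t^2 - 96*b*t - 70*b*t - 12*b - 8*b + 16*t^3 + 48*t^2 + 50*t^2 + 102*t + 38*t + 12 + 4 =b^2*(32*t + 4) + b*(-48*t^2 - 166*t - 20) + 16*t^3 + 98*t^2 + 140*t + 16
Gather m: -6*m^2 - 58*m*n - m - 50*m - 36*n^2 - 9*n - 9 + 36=-6*m^2 + m*(-58*n - 51) - 36*n^2 - 9*n + 27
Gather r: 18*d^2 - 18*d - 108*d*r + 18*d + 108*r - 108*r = 18*d^2 - 108*d*r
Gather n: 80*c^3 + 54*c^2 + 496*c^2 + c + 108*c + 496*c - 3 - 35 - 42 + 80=80*c^3 + 550*c^2 + 605*c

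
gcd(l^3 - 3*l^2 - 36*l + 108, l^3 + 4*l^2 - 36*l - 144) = l^2 - 36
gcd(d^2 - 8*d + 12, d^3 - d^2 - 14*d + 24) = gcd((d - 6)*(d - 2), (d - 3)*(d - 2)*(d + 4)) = d - 2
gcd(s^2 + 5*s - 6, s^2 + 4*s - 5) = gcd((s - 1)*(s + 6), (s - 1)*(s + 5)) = s - 1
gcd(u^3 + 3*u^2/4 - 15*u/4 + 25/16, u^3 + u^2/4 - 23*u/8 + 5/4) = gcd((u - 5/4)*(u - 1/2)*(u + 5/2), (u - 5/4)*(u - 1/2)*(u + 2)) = u^2 - 7*u/4 + 5/8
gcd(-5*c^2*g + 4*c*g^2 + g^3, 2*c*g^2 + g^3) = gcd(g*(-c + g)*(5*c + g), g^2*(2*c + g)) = g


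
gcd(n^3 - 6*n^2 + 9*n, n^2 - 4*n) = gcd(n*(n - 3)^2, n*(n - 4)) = n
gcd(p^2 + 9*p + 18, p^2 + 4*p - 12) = p + 6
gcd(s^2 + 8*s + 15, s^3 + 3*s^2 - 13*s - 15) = s + 5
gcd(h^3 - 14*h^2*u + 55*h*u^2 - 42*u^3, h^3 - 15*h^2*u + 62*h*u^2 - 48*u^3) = h^2 - 7*h*u + 6*u^2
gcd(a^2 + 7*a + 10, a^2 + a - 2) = a + 2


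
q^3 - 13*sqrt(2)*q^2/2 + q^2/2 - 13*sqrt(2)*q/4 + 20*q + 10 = (q + 1/2)*(q - 4*sqrt(2))*(q - 5*sqrt(2)/2)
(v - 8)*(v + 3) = v^2 - 5*v - 24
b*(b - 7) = b^2 - 7*b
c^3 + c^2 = c^2*(c + 1)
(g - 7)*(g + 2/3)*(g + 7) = g^3 + 2*g^2/3 - 49*g - 98/3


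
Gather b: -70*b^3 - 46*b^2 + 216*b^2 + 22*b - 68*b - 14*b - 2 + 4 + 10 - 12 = -70*b^3 + 170*b^2 - 60*b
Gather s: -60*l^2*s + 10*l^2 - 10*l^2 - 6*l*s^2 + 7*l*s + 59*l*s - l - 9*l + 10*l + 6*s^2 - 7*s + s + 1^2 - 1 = s^2*(6 - 6*l) + s*(-60*l^2 + 66*l - 6)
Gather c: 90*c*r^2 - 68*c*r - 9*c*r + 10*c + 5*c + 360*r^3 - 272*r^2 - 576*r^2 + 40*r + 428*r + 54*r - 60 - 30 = c*(90*r^2 - 77*r + 15) + 360*r^3 - 848*r^2 + 522*r - 90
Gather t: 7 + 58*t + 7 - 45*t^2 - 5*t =-45*t^2 + 53*t + 14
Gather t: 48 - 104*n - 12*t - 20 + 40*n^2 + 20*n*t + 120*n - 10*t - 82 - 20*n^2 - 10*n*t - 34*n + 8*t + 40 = 20*n^2 - 18*n + t*(10*n - 14) - 14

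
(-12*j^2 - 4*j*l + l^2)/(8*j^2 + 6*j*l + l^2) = (-6*j + l)/(4*j + l)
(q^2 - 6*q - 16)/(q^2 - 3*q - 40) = (q + 2)/(q + 5)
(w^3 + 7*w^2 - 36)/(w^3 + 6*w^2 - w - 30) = (w + 6)/(w + 5)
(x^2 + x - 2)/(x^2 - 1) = (x + 2)/(x + 1)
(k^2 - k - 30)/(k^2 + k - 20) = (k - 6)/(k - 4)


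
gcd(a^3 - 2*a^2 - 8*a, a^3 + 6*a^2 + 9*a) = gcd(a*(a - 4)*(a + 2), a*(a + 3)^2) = a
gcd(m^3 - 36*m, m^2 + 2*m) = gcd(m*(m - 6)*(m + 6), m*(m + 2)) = m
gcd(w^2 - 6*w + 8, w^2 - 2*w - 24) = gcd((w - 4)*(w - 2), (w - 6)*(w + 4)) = 1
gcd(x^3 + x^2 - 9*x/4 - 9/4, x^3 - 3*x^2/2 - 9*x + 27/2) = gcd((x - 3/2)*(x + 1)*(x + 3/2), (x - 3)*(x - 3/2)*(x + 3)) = x - 3/2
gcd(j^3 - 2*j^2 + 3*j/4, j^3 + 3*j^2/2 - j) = j^2 - j/2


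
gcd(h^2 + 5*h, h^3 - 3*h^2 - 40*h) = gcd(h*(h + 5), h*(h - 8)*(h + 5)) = h^2 + 5*h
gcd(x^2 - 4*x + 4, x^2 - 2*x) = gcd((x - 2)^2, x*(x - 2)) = x - 2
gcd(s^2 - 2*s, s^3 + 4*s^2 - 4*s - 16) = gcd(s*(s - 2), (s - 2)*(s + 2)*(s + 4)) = s - 2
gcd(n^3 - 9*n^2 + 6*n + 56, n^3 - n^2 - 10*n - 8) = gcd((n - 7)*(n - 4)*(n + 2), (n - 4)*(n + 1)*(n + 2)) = n^2 - 2*n - 8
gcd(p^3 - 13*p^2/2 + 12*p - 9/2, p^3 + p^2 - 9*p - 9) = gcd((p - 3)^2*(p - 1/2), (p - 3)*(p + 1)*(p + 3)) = p - 3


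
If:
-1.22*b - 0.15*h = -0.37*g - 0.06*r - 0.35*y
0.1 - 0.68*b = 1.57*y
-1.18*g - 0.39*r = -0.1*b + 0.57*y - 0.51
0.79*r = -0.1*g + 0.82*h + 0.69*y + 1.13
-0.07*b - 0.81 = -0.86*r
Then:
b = 0.14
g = 0.13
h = -0.45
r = 0.95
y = 0.00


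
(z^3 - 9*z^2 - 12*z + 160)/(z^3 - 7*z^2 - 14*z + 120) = (z - 8)/(z - 6)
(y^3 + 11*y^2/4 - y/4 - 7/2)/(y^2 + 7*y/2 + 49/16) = 4*(y^2 + y - 2)/(4*y + 7)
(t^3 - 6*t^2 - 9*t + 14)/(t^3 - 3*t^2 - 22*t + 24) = (t^2 - 5*t - 14)/(t^2 - 2*t - 24)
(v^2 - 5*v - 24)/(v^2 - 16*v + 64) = (v + 3)/(v - 8)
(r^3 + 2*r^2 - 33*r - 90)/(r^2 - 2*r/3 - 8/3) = 3*(-r^3 - 2*r^2 + 33*r + 90)/(-3*r^2 + 2*r + 8)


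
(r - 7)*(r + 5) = r^2 - 2*r - 35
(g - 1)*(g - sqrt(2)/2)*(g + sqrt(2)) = g^3 - g^2 + sqrt(2)*g^2/2 - g - sqrt(2)*g/2 + 1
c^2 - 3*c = c*(c - 3)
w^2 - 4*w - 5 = (w - 5)*(w + 1)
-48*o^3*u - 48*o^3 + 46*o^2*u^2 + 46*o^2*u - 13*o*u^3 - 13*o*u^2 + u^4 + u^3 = (-8*o + u)*(-3*o + u)*(-2*o + u)*(u + 1)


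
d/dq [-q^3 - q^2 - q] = -3*q^2 - 2*q - 1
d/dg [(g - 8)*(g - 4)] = 2*g - 12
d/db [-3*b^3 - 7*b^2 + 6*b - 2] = -9*b^2 - 14*b + 6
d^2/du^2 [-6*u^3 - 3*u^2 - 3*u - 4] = -36*u - 6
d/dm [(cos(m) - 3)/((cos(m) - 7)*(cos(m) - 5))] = (cos(m)^2 - 6*cos(m) + 1)*sin(m)/((cos(m) - 7)^2*(cos(m) - 5)^2)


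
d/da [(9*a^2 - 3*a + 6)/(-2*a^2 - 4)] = 3*(-a^2 - 8*a + 2)/(2*(a^4 + 4*a^2 + 4))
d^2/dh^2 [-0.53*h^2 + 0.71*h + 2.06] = -1.06000000000000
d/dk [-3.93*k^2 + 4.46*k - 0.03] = 4.46 - 7.86*k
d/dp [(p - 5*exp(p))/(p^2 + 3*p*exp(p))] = (-8*p^2*exp(p) - p^2 + 10*p*exp(p) + 15*exp(2*p))/(p^2*(p^2 + 6*p*exp(p) + 9*exp(2*p)))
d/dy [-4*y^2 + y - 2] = 1 - 8*y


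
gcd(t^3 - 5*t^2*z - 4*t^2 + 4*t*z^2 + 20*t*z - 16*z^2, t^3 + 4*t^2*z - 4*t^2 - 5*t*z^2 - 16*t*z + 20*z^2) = -t^2 + t*z + 4*t - 4*z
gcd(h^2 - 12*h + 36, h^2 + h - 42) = h - 6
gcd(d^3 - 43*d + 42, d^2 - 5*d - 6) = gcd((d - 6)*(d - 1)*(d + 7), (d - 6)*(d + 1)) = d - 6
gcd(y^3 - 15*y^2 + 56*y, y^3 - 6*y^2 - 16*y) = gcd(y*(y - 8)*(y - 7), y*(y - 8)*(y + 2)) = y^2 - 8*y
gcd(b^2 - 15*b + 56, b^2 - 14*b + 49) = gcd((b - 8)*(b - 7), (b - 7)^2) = b - 7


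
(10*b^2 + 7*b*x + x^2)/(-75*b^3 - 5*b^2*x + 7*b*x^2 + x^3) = (2*b + x)/(-15*b^2 + 2*b*x + x^2)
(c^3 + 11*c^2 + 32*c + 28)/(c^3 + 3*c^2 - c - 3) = (c^3 + 11*c^2 + 32*c + 28)/(c^3 + 3*c^2 - c - 3)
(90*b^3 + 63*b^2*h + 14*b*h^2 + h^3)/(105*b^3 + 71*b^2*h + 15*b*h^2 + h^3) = (6*b + h)/(7*b + h)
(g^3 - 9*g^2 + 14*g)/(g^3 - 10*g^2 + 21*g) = (g - 2)/(g - 3)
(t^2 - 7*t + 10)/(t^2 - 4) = (t - 5)/(t + 2)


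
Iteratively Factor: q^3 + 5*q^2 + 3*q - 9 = (q - 1)*(q^2 + 6*q + 9) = (q - 1)*(q + 3)*(q + 3)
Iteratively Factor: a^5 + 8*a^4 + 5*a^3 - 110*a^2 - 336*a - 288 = (a + 4)*(a^4 + 4*a^3 - 11*a^2 - 66*a - 72) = (a + 3)*(a + 4)*(a^3 + a^2 - 14*a - 24) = (a + 3)^2*(a + 4)*(a^2 - 2*a - 8) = (a + 2)*(a + 3)^2*(a + 4)*(a - 4)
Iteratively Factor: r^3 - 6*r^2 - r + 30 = (r - 3)*(r^2 - 3*r - 10) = (r - 5)*(r - 3)*(r + 2)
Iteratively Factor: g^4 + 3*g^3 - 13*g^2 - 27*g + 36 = (g + 3)*(g^3 - 13*g + 12) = (g + 3)*(g + 4)*(g^2 - 4*g + 3) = (g - 3)*(g + 3)*(g + 4)*(g - 1)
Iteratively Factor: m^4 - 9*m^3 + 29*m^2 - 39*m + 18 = (m - 3)*(m^3 - 6*m^2 + 11*m - 6) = (m - 3)*(m - 1)*(m^2 - 5*m + 6) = (m - 3)*(m - 2)*(m - 1)*(m - 3)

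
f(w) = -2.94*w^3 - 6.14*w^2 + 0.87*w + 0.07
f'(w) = -8.82*w^2 - 12.28*w + 0.87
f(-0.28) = -0.59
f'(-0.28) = 3.62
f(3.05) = -137.81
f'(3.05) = -118.63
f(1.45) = -20.54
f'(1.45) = -35.48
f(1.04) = -8.97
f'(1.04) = -21.44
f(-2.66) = 9.65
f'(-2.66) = -28.87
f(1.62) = -27.13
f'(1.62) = -42.17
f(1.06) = -9.41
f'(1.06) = -22.06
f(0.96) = -7.35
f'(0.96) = -19.05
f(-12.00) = 4185.79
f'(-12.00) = -1121.85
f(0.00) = 0.07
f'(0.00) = 0.87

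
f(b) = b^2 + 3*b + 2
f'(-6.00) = -9.00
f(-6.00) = 20.00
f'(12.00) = 27.00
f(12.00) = 182.00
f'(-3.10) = -3.20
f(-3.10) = 2.31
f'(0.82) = 4.64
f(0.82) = 5.13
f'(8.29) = 19.58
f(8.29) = 95.59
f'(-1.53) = -0.06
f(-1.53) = -0.25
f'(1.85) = 6.70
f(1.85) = 10.97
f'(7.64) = 18.28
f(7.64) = 83.29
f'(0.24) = 3.48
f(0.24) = 2.78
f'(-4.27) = -5.54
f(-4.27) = 7.42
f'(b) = 2*b + 3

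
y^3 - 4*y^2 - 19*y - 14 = (y - 7)*(y + 1)*(y + 2)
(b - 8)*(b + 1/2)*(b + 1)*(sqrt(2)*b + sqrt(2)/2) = sqrt(2)*b^4 - 6*sqrt(2)*b^3 - 59*sqrt(2)*b^2/4 - 39*sqrt(2)*b/4 - 2*sqrt(2)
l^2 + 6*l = l*(l + 6)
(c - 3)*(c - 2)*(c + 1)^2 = c^4 - 3*c^3 - 3*c^2 + 7*c + 6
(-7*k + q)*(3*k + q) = -21*k^2 - 4*k*q + q^2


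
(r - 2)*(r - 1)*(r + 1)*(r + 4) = r^4 + 2*r^3 - 9*r^2 - 2*r + 8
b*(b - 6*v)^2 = b^3 - 12*b^2*v + 36*b*v^2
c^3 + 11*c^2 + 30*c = c*(c + 5)*(c + 6)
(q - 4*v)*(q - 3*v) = q^2 - 7*q*v + 12*v^2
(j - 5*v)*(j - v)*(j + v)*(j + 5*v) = j^4 - 26*j^2*v^2 + 25*v^4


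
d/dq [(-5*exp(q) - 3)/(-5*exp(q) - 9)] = 30*exp(q)/(5*exp(q) + 9)^2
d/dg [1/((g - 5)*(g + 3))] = 2*(1 - g)/(g^4 - 4*g^3 - 26*g^2 + 60*g + 225)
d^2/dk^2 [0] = 0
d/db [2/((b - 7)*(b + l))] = 2*((7 - b)*(b + l) - (b - 7)^2)/((b - 7)^3*(b + l)^2)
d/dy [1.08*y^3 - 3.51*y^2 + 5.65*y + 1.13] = 3.24*y^2 - 7.02*y + 5.65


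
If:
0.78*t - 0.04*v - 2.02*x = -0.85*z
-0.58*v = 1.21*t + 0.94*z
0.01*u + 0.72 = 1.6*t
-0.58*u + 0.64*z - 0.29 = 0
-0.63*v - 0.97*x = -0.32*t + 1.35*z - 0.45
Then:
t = 0.46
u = 0.94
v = -3.07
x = 0.79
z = 1.31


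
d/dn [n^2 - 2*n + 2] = 2*n - 2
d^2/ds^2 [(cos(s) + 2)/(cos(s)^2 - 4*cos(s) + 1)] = 2*(9*(1 - cos(2*s))^2*cos(s) + 12*(1 - cos(2*s))^2 + 154*cos(s) + 80*cos(2*s) - 24*cos(3*s) - 2*cos(5*s) - 240)/(8*cos(s) - cos(2*s) - 3)^3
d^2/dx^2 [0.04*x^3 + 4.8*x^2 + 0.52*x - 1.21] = 0.24*x + 9.6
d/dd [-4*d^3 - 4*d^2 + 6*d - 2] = -12*d^2 - 8*d + 6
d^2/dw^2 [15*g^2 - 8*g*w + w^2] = 2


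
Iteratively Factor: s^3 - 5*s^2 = (s)*(s^2 - 5*s) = s^2*(s - 5)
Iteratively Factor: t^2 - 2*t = (t - 2)*(t)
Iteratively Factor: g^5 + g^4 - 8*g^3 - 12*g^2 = (g - 3)*(g^4 + 4*g^3 + 4*g^2) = (g - 3)*(g + 2)*(g^3 + 2*g^2) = (g - 3)*(g + 2)^2*(g^2) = g*(g - 3)*(g + 2)^2*(g)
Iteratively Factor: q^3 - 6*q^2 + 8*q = (q)*(q^2 - 6*q + 8) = q*(q - 4)*(q - 2)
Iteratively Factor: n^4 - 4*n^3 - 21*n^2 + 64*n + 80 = (n + 1)*(n^3 - 5*n^2 - 16*n + 80) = (n - 5)*(n + 1)*(n^2 - 16) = (n - 5)*(n + 1)*(n + 4)*(n - 4)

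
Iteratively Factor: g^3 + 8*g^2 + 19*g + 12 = (g + 4)*(g^2 + 4*g + 3) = (g + 1)*(g + 4)*(g + 3)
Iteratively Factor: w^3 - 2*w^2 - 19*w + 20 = (w + 4)*(w^2 - 6*w + 5) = (w - 5)*(w + 4)*(w - 1)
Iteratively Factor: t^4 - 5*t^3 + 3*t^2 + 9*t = (t - 3)*(t^3 - 2*t^2 - 3*t) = t*(t - 3)*(t^2 - 2*t - 3) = t*(t - 3)^2*(t + 1)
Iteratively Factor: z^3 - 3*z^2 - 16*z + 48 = (z - 3)*(z^2 - 16) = (z - 4)*(z - 3)*(z + 4)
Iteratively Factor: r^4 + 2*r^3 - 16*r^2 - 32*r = (r + 2)*(r^3 - 16*r) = (r + 2)*(r + 4)*(r^2 - 4*r) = r*(r + 2)*(r + 4)*(r - 4)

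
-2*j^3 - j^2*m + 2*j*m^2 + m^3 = (-j + m)*(j + m)*(2*j + m)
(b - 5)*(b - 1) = b^2 - 6*b + 5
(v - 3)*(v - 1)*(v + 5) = v^3 + v^2 - 17*v + 15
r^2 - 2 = (r - sqrt(2))*(r + sqrt(2))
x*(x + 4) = x^2 + 4*x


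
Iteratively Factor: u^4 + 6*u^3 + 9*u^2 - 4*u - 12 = (u + 2)*(u^3 + 4*u^2 + u - 6) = (u + 2)^2*(u^2 + 2*u - 3) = (u - 1)*(u + 2)^2*(u + 3)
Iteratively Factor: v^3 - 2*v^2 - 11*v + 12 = (v + 3)*(v^2 - 5*v + 4) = (v - 1)*(v + 3)*(v - 4)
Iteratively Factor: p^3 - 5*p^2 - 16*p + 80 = (p + 4)*(p^2 - 9*p + 20) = (p - 5)*(p + 4)*(p - 4)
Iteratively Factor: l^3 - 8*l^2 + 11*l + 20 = (l - 4)*(l^2 - 4*l - 5) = (l - 4)*(l + 1)*(l - 5)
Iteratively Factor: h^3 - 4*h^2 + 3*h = (h)*(h^2 - 4*h + 3) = h*(h - 3)*(h - 1)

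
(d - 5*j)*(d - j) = d^2 - 6*d*j + 5*j^2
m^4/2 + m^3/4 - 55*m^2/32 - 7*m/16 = m*(m/2 + 1)*(m - 7/4)*(m + 1/4)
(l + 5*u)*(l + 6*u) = l^2 + 11*l*u + 30*u^2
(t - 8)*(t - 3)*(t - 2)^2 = t^4 - 15*t^3 + 72*t^2 - 140*t + 96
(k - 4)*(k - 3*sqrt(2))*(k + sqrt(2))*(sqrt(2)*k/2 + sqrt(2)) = sqrt(2)*k^4/2 - 2*k^3 - sqrt(2)*k^3 - 7*sqrt(2)*k^2 + 4*k^2 + 6*sqrt(2)*k + 16*k + 24*sqrt(2)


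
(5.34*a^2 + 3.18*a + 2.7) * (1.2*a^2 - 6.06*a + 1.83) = 6.408*a^4 - 28.5444*a^3 - 6.2586*a^2 - 10.5426*a + 4.941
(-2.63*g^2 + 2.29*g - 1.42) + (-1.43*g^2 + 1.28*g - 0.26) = -4.06*g^2 + 3.57*g - 1.68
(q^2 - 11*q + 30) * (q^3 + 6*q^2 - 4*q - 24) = q^5 - 5*q^4 - 40*q^3 + 200*q^2 + 144*q - 720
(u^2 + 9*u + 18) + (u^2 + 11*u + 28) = 2*u^2 + 20*u + 46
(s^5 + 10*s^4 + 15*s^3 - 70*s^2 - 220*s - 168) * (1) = s^5 + 10*s^4 + 15*s^3 - 70*s^2 - 220*s - 168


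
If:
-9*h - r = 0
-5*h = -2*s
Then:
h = 2*s/5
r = -18*s/5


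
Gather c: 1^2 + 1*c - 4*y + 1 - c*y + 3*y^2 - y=c*(1 - y) + 3*y^2 - 5*y + 2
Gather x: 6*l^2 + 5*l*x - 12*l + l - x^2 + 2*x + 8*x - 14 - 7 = 6*l^2 - 11*l - x^2 + x*(5*l + 10) - 21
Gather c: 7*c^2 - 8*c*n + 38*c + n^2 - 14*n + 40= 7*c^2 + c*(38 - 8*n) + n^2 - 14*n + 40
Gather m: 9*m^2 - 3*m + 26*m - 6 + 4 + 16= 9*m^2 + 23*m + 14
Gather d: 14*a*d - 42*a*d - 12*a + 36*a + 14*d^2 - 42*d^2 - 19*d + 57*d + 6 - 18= 24*a - 28*d^2 + d*(38 - 28*a) - 12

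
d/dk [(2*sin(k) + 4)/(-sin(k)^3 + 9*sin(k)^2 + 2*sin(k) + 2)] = 2*(2*sin(k)^3 - 3*sin(k)^2 - 36*sin(k) - 2)*cos(k)/(sin(k)^3 - 9*sin(k)^2 - 2*sin(k) - 2)^2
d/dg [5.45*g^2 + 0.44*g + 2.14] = 10.9*g + 0.44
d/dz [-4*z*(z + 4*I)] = -8*z - 16*I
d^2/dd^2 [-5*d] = 0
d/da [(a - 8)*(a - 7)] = 2*a - 15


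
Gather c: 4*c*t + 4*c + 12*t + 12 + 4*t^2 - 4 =c*(4*t + 4) + 4*t^2 + 12*t + 8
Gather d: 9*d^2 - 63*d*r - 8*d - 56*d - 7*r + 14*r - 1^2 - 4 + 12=9*d^2 + d*(-63*r - 64) + 7*r + 7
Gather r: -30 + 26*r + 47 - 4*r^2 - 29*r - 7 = -4*r^2 - 3*r + 10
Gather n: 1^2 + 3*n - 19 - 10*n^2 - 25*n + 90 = -10*n^2 - 22*n + 72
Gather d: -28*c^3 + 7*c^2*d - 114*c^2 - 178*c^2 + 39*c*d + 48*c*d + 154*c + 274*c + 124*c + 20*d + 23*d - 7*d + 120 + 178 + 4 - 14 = -28*c^3 - 292*c^2 + 552*c + d*(7*c^2 + 87*c + 36) + 288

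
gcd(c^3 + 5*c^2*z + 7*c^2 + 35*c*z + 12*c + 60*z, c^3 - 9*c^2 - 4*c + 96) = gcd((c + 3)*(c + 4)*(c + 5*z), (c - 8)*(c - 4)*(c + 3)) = c + 3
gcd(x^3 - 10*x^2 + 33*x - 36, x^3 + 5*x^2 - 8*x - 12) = 1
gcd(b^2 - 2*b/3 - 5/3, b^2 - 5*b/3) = b - 5/3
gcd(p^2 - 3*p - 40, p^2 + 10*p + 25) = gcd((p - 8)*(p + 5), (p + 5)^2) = p + 5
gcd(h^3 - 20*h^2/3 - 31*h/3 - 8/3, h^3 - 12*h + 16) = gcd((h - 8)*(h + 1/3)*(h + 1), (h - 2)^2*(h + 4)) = 1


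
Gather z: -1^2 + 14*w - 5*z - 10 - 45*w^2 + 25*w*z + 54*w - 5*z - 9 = -45*w^2 + 68*w + z*(25*w - 10) - 20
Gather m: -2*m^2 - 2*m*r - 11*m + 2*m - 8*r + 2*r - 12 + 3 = -2*m^2 + m*(-2*r - 9) - 6*r - 9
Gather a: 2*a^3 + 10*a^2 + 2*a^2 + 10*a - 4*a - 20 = 2*a^3 + 12*a^2 + 6*a - 20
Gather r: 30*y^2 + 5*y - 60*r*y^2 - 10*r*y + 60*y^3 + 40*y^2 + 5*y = r*(-60*y^2 - 10*y) + 60*y^3 + 70*y^2 + 10*y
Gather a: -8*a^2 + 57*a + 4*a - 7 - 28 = -8*a^2 + 61*a - 35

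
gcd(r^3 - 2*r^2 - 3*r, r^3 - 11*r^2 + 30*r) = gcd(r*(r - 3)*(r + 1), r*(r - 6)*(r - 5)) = r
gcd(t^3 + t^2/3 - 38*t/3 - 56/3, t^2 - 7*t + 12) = t - 4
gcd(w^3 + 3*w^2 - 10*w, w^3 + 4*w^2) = w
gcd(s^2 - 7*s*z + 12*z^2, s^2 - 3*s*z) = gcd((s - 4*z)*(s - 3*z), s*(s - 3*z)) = -s + 3*z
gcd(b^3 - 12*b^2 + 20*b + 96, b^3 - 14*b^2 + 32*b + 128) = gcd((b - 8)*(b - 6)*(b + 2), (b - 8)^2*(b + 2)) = b^2 - 6*b - 16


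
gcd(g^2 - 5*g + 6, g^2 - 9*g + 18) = g - 3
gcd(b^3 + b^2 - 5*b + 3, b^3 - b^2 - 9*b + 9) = b^2 + 2*b - 3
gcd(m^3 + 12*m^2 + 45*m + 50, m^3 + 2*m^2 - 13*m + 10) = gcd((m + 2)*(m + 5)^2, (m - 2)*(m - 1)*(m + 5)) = m + 5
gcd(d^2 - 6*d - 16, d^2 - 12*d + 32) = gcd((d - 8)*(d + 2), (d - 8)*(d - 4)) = d - 8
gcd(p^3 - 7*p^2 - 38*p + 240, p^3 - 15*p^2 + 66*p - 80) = p^2 - 13*p + 40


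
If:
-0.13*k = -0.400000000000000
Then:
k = 3.08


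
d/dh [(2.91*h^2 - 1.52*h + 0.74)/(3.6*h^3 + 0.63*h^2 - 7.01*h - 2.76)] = (-10.476*h^4 + 10.944*h^3 - 27.4335*h^2 - 16.9956*h + 9.3826)/(12.96*h^6 + 4.536*h^5 - 50.0751*h^4 - 28.7046*h^3 + 45.6625*h^2 + 38.6952*h + 7.6176)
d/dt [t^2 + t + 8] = 2*t + 1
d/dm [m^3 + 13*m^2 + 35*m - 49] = 3*m^2 + 26*m + 35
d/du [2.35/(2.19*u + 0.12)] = -5.1465/(2.19*u + 0.12)^2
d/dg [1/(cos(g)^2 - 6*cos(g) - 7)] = 2*(cos(g) - 3)*sin(g)/(sin(g)^2 + 6*cos(g) + 6)^2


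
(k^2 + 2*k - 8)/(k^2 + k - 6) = (k + 4)/(k + 3)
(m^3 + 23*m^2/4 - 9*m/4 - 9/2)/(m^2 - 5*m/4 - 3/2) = (m^2 + 5*m - 6)/(m - 2)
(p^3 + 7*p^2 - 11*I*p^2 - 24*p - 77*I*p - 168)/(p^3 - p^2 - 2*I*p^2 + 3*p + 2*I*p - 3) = (p^2 + p*(7 - 8*I) - 56*I)/(p^2 + p*(-1 + I) - I)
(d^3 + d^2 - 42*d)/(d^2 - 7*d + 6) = d*(d + 7)/(d - 1)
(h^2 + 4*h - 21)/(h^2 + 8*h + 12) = (h^2 + 4*h - 21)/(h^2 + 8*h + 12)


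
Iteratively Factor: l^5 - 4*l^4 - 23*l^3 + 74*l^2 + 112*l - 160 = (l - 5)*(l^4 + l^3 - 18*l^2 - 16*l + 32) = (l - 5)*(l + 2)*(l^3 - l^2 - 16*l + 16) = (l - 5)*(l - 1)*(l + 2)*(l^2 - 16) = (l - 5)*(l - 1)*(l + 2)*(l + 4)*(l - 4)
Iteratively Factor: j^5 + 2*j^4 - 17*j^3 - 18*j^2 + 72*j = (j + 4)*(j^4 - 2*j^3 - 9*j^2 + 18*j) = (j + 3)*(j + 4)*(j^3 - 5*j^2 + 6*j) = (j - 3)*(j + 3)*(j + 4)*(j^2 - 2*j) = (j - 3)*(j - 2)*(j + 3)*(j + 4)*(j)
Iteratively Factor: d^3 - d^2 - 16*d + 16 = (d + 4)*(d^2 - 5*d + 4) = (d - 4)*(d + 4)*(d - 1)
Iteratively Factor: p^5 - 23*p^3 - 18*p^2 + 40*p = (p - 1)*(p^4 + p^3 - 22*p^2 - 40*p) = (p - 1)*(p + 4)*(p^3 - 3*p^2 - 10*p) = (p - 1)*(p + 2)*(p + 4)*(p^2 - 5*p) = p*(p - 1)*(p + 2)*(p + 4)*(p - 5)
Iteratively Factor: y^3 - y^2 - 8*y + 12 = (y - 2)*(y^2 + y - 6) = (y - 2)*(y + 3)*(y - 2)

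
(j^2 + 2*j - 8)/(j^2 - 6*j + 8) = (j + 4)/(j - 4)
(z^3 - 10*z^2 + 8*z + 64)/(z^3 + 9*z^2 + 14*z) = (z^2 - 12*z + 32)/(z*(z + 7))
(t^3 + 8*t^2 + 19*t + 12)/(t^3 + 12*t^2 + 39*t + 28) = (t + 3)/(t + 7)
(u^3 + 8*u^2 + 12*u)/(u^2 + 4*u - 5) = u*(u^2 + 8*u + 12)/(u^2 + 4*u - 5)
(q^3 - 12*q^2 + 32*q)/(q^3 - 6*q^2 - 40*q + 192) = q/(q + 6)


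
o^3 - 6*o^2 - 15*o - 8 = (o - 8)*(o + 1)^2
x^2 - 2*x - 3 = (x - 3)*(x + 1)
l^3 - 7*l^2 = l^2*(l - 7)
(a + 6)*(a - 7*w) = a^2 - 7*a*w + 6*a - 42*w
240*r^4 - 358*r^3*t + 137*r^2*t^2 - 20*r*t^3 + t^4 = (-8*r + t)*(-6*r + t)*(-5*r + t)*(-r + t)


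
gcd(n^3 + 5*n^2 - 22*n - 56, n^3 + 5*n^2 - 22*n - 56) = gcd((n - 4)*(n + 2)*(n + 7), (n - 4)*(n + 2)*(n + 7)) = n^3 + 5*n^2 - 22*n - 56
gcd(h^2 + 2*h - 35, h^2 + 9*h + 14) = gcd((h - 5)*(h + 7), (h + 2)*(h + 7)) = h + 7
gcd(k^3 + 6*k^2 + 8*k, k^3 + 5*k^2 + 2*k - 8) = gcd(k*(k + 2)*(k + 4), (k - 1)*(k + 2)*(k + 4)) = k^2 + 6*k + 8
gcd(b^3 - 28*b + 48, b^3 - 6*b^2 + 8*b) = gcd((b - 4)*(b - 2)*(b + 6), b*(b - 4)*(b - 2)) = b^2 - 6*b + 8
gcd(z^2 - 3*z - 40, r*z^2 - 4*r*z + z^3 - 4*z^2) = 1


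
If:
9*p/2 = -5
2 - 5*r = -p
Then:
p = -10/9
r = 8/45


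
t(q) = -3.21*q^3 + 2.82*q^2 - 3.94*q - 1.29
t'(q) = -9.63*q^2 + 5.64*q - 3.94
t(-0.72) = 4.21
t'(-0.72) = -12.99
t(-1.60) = 25.38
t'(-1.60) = -37.62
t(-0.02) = -1.21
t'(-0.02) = -4.06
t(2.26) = -32.84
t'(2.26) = -40.38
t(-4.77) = 430.05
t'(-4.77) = -249.95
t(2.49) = -43.17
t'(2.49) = -49.60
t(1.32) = -8.96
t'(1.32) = -13.27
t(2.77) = -58.79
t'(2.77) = -62.21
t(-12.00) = 5998.95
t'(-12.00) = -1458.34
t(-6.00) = 817.23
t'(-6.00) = -384.46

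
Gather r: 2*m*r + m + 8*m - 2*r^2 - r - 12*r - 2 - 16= 9*m - 2*r^2 + r*(2*m - 13) - 18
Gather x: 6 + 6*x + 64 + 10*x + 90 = 16*x + 160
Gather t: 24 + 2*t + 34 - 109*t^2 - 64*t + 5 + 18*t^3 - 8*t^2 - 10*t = 18*t^3 - 117*t^2 - 72*t + 63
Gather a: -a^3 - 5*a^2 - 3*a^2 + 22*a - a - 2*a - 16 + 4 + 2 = -a^3 - 8*a^2 + 19*a - 10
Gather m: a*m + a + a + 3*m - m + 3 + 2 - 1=2*a + m*(a + 2) + 4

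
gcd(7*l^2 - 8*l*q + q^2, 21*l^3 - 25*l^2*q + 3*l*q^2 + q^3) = -l + q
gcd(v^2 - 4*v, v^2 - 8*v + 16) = v - 4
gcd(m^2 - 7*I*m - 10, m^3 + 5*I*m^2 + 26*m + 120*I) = m - 5*I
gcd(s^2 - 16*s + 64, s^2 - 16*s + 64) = s^2 - 16*s + 64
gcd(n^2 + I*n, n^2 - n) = n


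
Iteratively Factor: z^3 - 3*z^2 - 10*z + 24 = (z - 2)*(z^2 - z - 12) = (z - 2)*(z + 3)*(z - 4)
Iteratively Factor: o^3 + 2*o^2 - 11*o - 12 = (o + 4)*(o^2 - 2*o - 3) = (o + 1)*(o + 4)*(o - 3)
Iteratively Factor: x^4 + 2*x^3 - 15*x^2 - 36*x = (x)*(x^3 + 2*x^2 - 15*x - 36) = x*(x - 4)*(x^2 + 6*x + 9) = x*(x - 4)*(x + 3)*(x + 3)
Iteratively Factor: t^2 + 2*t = (t + 2)*(t)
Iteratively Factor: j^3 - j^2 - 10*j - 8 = (j - 4)*(j^2 + 3*j + 2) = (j - 4)*(j + 2)*(j + 1)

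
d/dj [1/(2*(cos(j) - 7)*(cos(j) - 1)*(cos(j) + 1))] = (-3 - 14*cos(j)/sin(j)^2 + 2/sin(j)^2)/(2*(cos(j) - 7)^2*sin(j))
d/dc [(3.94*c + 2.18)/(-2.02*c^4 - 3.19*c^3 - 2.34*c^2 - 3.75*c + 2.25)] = (23.8764*c^4 + 42.7516*c^3 + 30.0822*c^2 + 10.2024*c + 17.04)/(4.0804*c^8 + 12.8876*c^7 + 19.6297*c^6 + 30.0792*c^5 + 20.3106*c^4 + 3.195*c^3 + 3.5325*c^2 - 16.875*c + 5.0625)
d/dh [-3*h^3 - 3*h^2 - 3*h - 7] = -9*h^2 - 6*h - 3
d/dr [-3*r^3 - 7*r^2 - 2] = r*(-9*r - 14)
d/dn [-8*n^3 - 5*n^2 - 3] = 2*n*(-12*n - 5)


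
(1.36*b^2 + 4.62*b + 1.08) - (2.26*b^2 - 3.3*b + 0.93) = -0.9*b^2 + 7.92*b + 0.15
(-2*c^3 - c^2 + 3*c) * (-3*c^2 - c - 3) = 6*c^5 + 5*c^4 - 2*c^3 - 9*c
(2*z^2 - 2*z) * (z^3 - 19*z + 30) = 2*z^5 - 2*z^4 - 38*z^3 + 98*z^2 - 60*z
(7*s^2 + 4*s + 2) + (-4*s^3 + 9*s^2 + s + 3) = -4*s^3 + 16*s^2 + 5*s + 5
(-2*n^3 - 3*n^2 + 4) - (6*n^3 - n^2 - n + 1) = -8*n^3 - 2*n^2 + n + 3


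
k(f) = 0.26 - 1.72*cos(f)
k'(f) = 1.72*sin(f)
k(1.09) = -0.54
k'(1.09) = 1.52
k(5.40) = -0.83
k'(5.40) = -1.33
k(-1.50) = 0.14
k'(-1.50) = -1.72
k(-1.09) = -0.54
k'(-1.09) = -1.52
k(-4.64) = 0.38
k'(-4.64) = 1.72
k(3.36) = 1.94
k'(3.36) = -0.37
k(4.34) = 0.89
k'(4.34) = -1.60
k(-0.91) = -0.80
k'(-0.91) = -1.36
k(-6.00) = -1.39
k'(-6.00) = 0.48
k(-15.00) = 1.57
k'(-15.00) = -1.12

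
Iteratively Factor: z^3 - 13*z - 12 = (z + 1)*(z^2 - z - 12) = (z + 1)*(z + 3)*(z - 4)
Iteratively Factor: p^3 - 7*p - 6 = (p + 1)*(p^2 - p - 6) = (p - 3)*(p + 1)*(p + 2)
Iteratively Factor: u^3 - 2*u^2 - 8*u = (u - 4)*(u^2 + 2*u) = u*(u - 4)*(u + 2)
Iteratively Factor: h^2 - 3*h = (h)*(h - 3)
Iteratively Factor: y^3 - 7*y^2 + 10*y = (y)*(y^2 - 7*y + 10) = y*(y - 2)*(y - 5)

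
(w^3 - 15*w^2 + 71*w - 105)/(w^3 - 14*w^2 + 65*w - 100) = (w^2 - 10*w + 21)/(w^2 - 9*w + 20)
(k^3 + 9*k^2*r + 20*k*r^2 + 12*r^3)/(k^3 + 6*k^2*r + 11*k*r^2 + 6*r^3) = (k + 6*r)/(k + 3*r)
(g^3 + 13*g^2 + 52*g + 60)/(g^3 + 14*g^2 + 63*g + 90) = (g + 2)/(g + 3)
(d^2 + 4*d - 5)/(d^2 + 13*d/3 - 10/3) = 3*(d - 1)/(3*d - 2)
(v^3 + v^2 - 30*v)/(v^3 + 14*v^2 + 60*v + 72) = v*(v - 5)/(v^2 + 8*v + 12)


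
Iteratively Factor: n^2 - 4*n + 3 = (n - 1)*(n - 3)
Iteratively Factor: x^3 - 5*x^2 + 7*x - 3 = (x - 1)*(x^2 - 4*x + 3) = (x - 3)*(x - 1)*(x - 1)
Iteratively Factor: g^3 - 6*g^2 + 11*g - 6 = (g - 3)*(g^2 - 3*g + 2) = (g - 3)*(g - 1)*(g - 2)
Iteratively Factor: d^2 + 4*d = (d)*(d + 4)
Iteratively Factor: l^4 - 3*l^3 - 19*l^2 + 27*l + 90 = (l + 3)*(l^3 - 6*l^2 - l + 30) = (l + 2)*(l + 3)*(l^2 - 8*l + 15) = (l - 3)*(l + 2)*(l + 3)*(l - 5)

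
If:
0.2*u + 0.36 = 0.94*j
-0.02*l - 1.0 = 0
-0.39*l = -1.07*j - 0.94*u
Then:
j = -3.24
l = -50.00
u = -17.05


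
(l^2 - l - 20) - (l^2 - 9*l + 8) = 8*l - 28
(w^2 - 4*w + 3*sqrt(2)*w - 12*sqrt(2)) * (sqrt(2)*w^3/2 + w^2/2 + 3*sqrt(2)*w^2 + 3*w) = sqrt(2)*w^5/2 + sqrt(2)*w^4 + 7*w^4/2 - 21*sqrt(2)*w^3/2 + 7*w^3 - 84*w^2 + 3*sqrt(2)*w^2 - 36*sqrt(2)*w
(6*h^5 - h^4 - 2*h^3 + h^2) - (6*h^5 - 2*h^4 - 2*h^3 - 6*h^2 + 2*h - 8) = h^4 + 7*h^2 - 2*h + 8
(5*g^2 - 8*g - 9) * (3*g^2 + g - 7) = 15*g^4 - 19*g^3 - 70*g^2 + 47*g + 63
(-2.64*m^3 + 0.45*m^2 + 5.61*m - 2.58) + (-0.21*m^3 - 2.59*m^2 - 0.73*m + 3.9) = -2.85*m^3 - 2.14*m^2 + 4.88*m + 1.32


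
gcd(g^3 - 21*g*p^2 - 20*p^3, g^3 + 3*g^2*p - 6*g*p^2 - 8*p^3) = g^2 + 5*g*p + 4*p^2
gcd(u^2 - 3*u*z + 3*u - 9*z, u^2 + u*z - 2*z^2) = 1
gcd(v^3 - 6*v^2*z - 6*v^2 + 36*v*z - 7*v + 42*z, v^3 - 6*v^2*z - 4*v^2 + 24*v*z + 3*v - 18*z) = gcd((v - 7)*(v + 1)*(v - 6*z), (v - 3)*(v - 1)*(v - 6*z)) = -v + 6*z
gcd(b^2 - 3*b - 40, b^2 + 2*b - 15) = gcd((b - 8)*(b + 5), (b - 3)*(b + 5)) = b + 5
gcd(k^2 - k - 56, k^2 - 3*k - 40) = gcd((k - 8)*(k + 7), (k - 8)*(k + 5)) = k - 8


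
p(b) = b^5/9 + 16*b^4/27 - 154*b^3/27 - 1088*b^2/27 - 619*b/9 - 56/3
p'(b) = 5*b^4/9 + 64*b^3/27 - 154*b^2/9 - 2176*b/27 - 619/9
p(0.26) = -39.37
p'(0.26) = -90.84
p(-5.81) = 78.96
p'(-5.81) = -9.98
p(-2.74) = 0.83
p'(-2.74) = 6.14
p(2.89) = -627.93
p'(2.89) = -348.63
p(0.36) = -48.90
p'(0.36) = -99.89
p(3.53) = -861.55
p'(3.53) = -375.96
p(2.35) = -450.82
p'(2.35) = -304.96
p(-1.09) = 16.48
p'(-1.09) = -3.55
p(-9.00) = -1178.67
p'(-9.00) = 1187.56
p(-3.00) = 0.00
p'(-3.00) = 0.00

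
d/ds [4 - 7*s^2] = -14*s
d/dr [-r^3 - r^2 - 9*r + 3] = -3*r^2 - 2*r - 9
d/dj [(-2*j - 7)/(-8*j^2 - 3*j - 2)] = (16*j^2 + 6*j - (2*j + 7)*(16*j + 3) + 4)/(8*j^2 + 3*j + 2)^2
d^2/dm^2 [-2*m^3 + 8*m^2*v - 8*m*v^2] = -12*m + 16*v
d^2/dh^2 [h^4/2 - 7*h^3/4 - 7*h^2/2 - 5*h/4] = 6*h^2 - 21*h/2 - 7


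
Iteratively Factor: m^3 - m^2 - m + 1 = (m - 1)*(m^2 - 1) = (m - 1)*(m + 1)*(m - 1)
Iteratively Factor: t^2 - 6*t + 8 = (t - 4)*(t - 2)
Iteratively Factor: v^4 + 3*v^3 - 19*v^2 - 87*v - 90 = (v - 5)*(v^3 + 8*v^2 + 21*v + 18) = (v - 5)*(v + 3)*(v^2 + 5*v + 6) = (v - 5)*(v + 2)*(v + 3)*(v + 3)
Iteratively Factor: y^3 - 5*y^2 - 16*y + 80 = (y - 5)*(y^2 - 16) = (y - 5)*(y + 4)*(y - 4)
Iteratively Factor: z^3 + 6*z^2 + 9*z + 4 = (z + 1)*(z^2 + 5*z + 4) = (z + 1)^2*(z + 4)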